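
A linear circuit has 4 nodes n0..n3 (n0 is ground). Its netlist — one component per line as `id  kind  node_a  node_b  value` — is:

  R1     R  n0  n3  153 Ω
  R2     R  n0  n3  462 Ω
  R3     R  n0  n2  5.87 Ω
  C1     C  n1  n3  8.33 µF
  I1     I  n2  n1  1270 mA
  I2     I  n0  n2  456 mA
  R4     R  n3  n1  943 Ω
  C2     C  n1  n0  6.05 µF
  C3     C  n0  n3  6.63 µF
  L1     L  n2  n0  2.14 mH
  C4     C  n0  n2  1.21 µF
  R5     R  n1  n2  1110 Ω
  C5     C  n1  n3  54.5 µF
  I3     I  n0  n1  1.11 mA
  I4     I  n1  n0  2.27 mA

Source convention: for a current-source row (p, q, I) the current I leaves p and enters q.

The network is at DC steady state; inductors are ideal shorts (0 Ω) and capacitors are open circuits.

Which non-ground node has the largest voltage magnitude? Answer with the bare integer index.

1

MNA unknowns: 3 node voltages V₁..V_3 plus 1 source current (L1)
R1: Y=0.006536 on G[0,3]
R2: Y=0.002165 on G[0,3]
R3: Y=0.1704 on G[0,2]
C1: Y=0.000 on G[1,3]
I1: z[2]−=1.27, z[1]+=1.27
I2: z[0]−=0.456, z[2]+=0.456
R4: Y=0.001060 on G[3,1]
C2: Y=0.000 on G[1,0]
C3: Y=0.000 on G[0,3]
L1: row V2−V0=0, i_L1 at 2,0
C4: Y=0.000 on G[0,2]
R5: Y=0.0009009 on G[1,2]
C5: Y=0.000 on G[1,3]
I3: z[0]−=0.00111, z[1]+=0.00111
I4: z[1]−=0.00227, z[0]+=0.00227
solve → V1=687.3, V2=0.000, V3=74.67
aux → i_L1=-0.1948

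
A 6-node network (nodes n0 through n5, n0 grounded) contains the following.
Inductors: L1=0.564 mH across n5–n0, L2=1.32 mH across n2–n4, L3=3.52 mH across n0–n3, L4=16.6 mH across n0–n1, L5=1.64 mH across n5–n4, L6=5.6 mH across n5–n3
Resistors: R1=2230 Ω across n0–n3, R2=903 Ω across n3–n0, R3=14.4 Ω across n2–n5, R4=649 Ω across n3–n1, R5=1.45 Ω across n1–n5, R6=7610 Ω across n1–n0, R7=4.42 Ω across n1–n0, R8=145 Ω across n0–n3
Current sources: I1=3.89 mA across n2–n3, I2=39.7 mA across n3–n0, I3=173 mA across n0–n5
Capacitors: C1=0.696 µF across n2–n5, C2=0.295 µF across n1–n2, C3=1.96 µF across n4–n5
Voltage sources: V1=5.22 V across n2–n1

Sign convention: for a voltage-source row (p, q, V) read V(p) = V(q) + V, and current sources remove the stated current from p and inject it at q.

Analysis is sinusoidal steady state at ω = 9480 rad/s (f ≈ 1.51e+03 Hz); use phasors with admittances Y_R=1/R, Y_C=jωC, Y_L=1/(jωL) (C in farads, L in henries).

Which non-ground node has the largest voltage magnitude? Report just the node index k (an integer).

2

MNA unknowns: 5 node voltages V₁..V_5 plus 1 source current (V1)
L1: Y=0.000-0.1870j on G[5,0]
R1: Y=0.0004484+0.000j on G[0,3]
I1: z[2]−=0.00389, z[3]+=0.00389
R2: Y=0.001107+0.000j on G[3,0]
R3: Y=0.06944+0.000j on G[2,5]
C1: Y=0.000+0.006598j on G[2,5]
L2: Y=0.000-0.07991j on G[2,4]
L3: Y=0.000-0.02997j on G[0,3]
L4: Y=0.000-0.006355j on G[0,1]
R4: Y=0.001541+0.000j on G[3,1]
R5: Y=0.6897+0.000j on G[1,5]
R6: Y=0.0001314+0.000j on G[1,0]
I2: z[3]−=0.0397, z[0]+=0.0397
C2: Y=0.000+0.002797j on G[1,2]
I3: z[0]−=0.173, z[5]+=0.173
R7: Y=0.2262+0.000j on G[1,0]
L5: Y=0.000-0.06432j on G[5,4]
C3: Y=0.000+0.01858j on G[4,5]
L6: Y=0.000-0.01884j on G[5,3]
R8: Y=0.006897+0.000j on G[0,3]
V1: row V2−V1=5.22, i_V1 at 2,1
solve → V1=0.1286+0.5798j, V2=5.349+0.5798j, V3=0.1277-0.5186j, V4=3.639+0.5925j, V5=0.6534+0.6147j
aux → i_V1=-0.3292+0.09343j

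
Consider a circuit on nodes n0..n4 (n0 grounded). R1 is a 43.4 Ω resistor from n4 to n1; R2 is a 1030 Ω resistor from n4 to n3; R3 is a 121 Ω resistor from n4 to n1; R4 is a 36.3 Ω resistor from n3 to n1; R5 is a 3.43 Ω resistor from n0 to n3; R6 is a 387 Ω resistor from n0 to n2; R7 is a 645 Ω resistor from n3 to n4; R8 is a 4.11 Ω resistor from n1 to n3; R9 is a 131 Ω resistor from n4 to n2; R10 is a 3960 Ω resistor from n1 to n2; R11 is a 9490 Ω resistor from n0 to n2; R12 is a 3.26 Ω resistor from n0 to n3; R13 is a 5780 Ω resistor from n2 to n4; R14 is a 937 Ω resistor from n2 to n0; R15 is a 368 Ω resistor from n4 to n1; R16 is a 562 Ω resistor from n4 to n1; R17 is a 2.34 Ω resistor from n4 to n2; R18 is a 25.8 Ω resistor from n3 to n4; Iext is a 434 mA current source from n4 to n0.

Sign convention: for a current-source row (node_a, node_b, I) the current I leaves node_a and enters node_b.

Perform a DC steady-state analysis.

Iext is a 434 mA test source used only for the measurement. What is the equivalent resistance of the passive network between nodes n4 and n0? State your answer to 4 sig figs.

Element admittances at DC:
  Y(R1) = 0.02304 S between n4,n1
  Y(R2) = 0.0009709 S between n4,n3
  Y(R3) = 0.008264 S between n4,n1
  Y(R4) = 0.02755 S between n3,n1
  Y(R5) = 0.2915 S between n0,n3
  Y(R6) = 0.002584 S between n0,n2
  Y(R7) = 0.001550 S between n3,n4
  Y(R8) = 0.2433 S between n1,n3
  Y(R9) = 0.007634 S between n4,n2
  Y(R10) = 0.0002525 S between n1,n2
  Y(R11) = 0.0001054 S between n0,n2
  Y(R12) = 0.3067 S between n0,n3
  Y(R13) = 0.0001730 S between n2,n4
  Y(R14) = 0.001067 S between n2,n0
  Y(R15) = 0.002717 S between n4,n1
  Y(R16) = 0.001779 S between n4,n1
  Y(R17) = 0.4274 S between n4,n2
  Y(R18) = 0.03876 S between n3,n4
  Iext: injects 0.434 A into n0 (from n4)
Assemble and solve the 4×4 MNA system:
  V(n1)=-1.346  V(n2)=-6.246  V(n3)=-0.6862  V(n4)=-6.302

R_eq = 14.52 Ω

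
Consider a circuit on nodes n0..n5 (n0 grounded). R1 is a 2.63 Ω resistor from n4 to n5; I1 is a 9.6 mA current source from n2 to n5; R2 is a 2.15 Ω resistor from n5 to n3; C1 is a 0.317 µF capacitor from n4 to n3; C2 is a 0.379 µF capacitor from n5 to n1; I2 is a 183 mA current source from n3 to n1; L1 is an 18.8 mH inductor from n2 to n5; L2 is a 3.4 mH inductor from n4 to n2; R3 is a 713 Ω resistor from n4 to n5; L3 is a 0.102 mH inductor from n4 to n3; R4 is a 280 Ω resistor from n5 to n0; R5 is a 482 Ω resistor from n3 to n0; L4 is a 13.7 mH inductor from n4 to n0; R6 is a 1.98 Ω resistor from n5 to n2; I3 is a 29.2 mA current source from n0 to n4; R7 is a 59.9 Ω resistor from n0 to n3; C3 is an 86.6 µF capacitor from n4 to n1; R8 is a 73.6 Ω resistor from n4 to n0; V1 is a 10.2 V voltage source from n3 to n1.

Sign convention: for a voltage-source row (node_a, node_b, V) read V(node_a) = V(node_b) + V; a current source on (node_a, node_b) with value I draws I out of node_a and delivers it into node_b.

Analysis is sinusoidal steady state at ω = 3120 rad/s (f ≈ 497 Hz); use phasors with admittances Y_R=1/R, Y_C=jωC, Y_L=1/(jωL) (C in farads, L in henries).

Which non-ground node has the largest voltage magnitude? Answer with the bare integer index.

1

Apply KCL at each of the 5 non-ground nodes and solve the resulting linear system.
Node n1: branches {C2, I2, C3, V1} → V_1 = -10.18+0.6670j
Node n2: branches {I1, L1, L2, R6} → V_2 = 0.4691+0.4697j
Node n3: branches {R2, C1, I2, L3, R5, R7, V1} → V_3 = 0.02436+0.6670j
Node n4: branches {R1, C1, L2, R3, L3, L4, I3, C3, R8} → V_4 = 0.9673+0.5964j
Node n5: branches {R1, I1, R2, C2, L1, R3, R4, R6} → V_5 = 0.4614+0.5625j
Source currents: i(V1)=-0.2022-3.023j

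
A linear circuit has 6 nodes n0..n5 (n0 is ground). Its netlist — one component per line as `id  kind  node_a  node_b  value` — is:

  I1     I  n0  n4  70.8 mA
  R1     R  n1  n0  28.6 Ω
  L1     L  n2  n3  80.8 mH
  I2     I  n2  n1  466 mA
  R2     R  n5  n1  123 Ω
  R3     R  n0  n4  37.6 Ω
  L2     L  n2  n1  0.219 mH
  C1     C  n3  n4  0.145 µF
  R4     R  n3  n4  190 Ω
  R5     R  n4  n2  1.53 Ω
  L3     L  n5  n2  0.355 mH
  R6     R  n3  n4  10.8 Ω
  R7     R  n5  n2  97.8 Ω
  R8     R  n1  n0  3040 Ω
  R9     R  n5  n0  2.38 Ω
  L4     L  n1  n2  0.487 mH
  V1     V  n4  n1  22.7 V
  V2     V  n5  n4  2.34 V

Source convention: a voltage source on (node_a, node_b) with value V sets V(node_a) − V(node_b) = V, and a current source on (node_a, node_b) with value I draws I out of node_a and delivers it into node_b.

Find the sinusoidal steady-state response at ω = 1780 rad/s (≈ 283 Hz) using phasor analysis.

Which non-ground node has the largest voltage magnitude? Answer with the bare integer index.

Apply KCL at each of the 5 non-ground nodes and solve the resulting linear system.
Node n1: branches {R1, I2, R2, L2, R8, L4, V1} → V_1 = -22.93+0.000j
Node n2: branches {L1, I2, L2, R5, L3, R7, L4} → V_2 = -15.21+1.792j
Node n3: branches {L1, C1, R4, R6} → V_3 = -0.1765+1.068j
Node n4: branches {I1, R3, C1, R4, R5, R6, V1, V2} → V_4 = -0.2307+0.000j
Node n5: branches {R2, L3, R7, R9, V2} → V_5 = 2.109+0.000j
Source currents: i(V1)=-8.141+28.71j, i(V2)=1.568+27.43j

1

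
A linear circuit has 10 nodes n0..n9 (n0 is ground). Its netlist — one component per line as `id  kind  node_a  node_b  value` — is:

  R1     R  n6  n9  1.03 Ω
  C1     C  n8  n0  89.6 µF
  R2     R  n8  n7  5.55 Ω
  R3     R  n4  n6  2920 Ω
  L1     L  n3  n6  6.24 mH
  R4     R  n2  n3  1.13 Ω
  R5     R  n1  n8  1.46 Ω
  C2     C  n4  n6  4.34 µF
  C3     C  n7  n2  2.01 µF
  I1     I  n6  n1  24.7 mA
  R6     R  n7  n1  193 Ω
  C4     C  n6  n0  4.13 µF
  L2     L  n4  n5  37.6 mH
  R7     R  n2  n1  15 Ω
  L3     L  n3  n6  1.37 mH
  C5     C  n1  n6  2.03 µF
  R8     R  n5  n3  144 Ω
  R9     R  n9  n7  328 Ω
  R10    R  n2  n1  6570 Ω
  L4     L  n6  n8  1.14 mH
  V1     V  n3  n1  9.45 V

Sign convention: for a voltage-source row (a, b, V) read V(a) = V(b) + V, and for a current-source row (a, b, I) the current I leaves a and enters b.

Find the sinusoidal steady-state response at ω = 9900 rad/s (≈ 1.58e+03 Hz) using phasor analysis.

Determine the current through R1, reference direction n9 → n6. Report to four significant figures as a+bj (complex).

-0.02101+0.003338j A

MNA unknowns: 9 node voltages V₁..V_9 plus 1 source current (V1)
R1: Y=0.9709+0.000j on G[6,9]
C1: Y=0.000+0.8870j on G[8,0]
R2: Y=0.1802+0.000j on G[8,7]
R3: Y=0.0003425+0.000j on G[4,6]
L1: Y=0.000-0.01619j on G[3,6]
R4: Y=0.8850+0.000j on G[2,3]
R5: Y=0.6849+0.000j on G[1,8]
C2: Y=0.000+0.04297j on G[4,6]
C3: Y=0.000+0.01990j on G[7,2]
I1: z[6]−=0.0247, z[1]+=0.0247
R6: Y=0.005181+0.000j on G[7,1]
C4: Y=0.000+0.04089j on G[6,0]
L2: Y=0.000-0.002686j on G[4,5]
R7: Y=0.06667+0.000j on G[2,1]
L3: Y=0.000-0.07373j on G[3,6]
C5: Y=0.000+0.02010j on G[1,6]
R8: Y=0.006944+0.000j on G[5,3]
R9: Y=0.003049+0.000j on G[9,7]
R10: Y=0.0001522+0.000j on G[2,1]
L4: Y=0.000-0.08861j on G[6,8]
V1: row V3−V1=9.45, i_V1 at 3,1
solve → V1=-0.3519+0.2845j, V2=8.418+0.1061j, V3=9.098+0.2845j, V4=6.680-0.2657j, V5=8.598+1.026j, V6=6.799-0.1840j, V7=-0.1144+0.9141j, V8=-0.3134+0.008481j, V9=6.778-0.1806j
aux → i_V1=-0.6477+0.05398j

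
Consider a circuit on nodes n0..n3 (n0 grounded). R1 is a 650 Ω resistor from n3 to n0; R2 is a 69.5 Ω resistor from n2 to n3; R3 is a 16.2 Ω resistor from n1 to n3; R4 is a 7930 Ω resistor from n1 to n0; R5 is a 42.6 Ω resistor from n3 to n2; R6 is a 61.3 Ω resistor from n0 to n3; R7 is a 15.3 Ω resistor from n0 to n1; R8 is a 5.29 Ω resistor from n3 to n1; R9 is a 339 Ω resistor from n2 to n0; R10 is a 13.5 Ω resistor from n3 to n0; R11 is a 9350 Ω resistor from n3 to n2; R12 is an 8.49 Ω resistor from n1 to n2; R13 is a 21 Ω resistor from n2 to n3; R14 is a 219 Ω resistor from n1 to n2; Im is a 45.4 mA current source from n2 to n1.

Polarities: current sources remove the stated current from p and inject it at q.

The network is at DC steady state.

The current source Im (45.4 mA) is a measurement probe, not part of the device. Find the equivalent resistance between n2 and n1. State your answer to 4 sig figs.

R_eq = 5.248 Ω

Apply KCL at each of the 3 non-ground nodes and solve the resulting linear system.
Node n1: branches {R3, R4, R7, R8, R12, R14, Im} → V_1 = 0.03612
Node n2: branches {R2, R5, R9, R11, R12, R13, R14, Im} → V_2 = -0.2021
Node n3: branches {R1, R2, R3, R5, R6, R8, R10, R11, R13} → V_3 = -0.01925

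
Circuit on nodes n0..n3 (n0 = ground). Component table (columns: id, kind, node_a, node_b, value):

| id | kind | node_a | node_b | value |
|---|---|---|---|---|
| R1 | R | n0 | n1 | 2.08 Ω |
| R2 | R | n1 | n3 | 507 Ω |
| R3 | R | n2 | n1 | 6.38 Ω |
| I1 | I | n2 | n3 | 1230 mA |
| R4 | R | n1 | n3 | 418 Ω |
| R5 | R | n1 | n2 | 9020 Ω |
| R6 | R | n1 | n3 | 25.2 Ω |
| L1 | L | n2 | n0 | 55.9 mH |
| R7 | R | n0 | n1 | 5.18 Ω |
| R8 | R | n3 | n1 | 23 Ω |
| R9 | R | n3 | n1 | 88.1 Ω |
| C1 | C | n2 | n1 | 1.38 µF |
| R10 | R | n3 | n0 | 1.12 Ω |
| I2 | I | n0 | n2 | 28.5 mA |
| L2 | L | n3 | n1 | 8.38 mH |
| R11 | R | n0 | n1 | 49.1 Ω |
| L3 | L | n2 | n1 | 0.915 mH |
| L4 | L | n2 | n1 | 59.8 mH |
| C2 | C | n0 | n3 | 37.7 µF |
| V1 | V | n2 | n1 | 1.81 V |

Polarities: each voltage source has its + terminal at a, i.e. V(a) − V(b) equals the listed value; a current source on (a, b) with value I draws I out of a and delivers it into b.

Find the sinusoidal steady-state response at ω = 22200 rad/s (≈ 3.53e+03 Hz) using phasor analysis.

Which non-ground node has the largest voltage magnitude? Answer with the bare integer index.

MNA unknowns: 3 node voltages V₁..V_3 plus 1 source current (V1)
R1: Y=0.4808+0.000j on G[0,1]
R2: Y=0.001972+0.000j on G[1,3]
R3: Y=0.1567+0.000j on G[2,1]
I1: z[2]−=1.23, z[3]+=1.23
R4: Y=0.002392+0.000j on G[1,3]
R5: Y=0.0001109+0.000j on G[1,2]
R6: Y=0.03968+0.000j on G[1,3]
L1: Y=0.000-0.0008058j on G[2,0]
R7: Y=0.1931+0.000j on G[0,1]
R8: Y=0.04348+0.000j on G[3,1]
R9: Y=0.01135+0.000j on G[3,1]
C1: Y=0.000+0.03064j on G[2,1]
R10: Y=0.8929+0.000j on G[3,0]
I2: z[0]−=0.0285, z[2]+=0.0285
L2: Y=0.000-0.005375j on G[3,1]
R11: Y=0.02037+0.000j on G[0,1]
L3: Y=0.000-0.04923j on G[2,1]
L4: Y=0.000-0.0007533j on G[2,1]
C2: Y=0.000+0.8369j on G[0,3]
V1: row V2−V1=1.81, i_V1 at 2,1
solve → V1=-1.438-0.08106j, V2=0.3722-0.08106j, V3=0.6437-0.5400j
aux → i_V1=-1.485+0.03532j

1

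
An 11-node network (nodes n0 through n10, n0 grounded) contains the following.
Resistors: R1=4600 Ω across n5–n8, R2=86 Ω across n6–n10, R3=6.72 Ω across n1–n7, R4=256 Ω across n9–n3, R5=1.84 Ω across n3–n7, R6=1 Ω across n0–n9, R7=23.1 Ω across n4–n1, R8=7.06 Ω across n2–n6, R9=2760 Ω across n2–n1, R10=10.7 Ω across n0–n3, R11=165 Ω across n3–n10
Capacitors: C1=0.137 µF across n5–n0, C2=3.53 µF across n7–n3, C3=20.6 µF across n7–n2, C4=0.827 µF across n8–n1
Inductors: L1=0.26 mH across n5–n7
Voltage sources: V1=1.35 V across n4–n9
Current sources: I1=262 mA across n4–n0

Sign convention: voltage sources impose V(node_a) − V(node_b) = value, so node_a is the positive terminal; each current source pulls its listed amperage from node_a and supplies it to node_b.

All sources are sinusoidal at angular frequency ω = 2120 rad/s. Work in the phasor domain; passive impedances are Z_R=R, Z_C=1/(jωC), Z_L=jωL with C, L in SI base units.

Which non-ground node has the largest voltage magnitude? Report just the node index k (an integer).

4

Apply KCL at each of the 10 non-ground nodes and solve the resulting linear system.
Node n1: branches {R3, R7, R9, C4} → V_1 = 0.4712-0.0009772j
Node n2: branches {R8, C3, R9} → V_2 = 0.2990+0.001493j
Node n3: branches {R4, R5, C2, R10, R11} → V_3 = 0.2523-0.0004787j
Node n4: branches {R7, V1, I1} → V_4 = 1.064-4.218e-05j
Node n5: branches {R1, C1, L1} → V_5 = 0.2993-0.001204j
Node n6: branches {R2, R8} → V_6 = 0.2978+0.001439j
Node n7: branches {L1, R3, R5, C2, C3} → V_7 = 0.2992-0.001224j
Node n8: branches {R1, C4} → V_8 = 0.4685+0.02001j
Node n9: branches {R4, R6, V1} → V_9 = -0.2856-4.218e-05j
Node n10: branches {R2, R11} → V_10 = 0.2822+0.0007820j
Source currents: i(V1)=-0.2877-4.048e-05j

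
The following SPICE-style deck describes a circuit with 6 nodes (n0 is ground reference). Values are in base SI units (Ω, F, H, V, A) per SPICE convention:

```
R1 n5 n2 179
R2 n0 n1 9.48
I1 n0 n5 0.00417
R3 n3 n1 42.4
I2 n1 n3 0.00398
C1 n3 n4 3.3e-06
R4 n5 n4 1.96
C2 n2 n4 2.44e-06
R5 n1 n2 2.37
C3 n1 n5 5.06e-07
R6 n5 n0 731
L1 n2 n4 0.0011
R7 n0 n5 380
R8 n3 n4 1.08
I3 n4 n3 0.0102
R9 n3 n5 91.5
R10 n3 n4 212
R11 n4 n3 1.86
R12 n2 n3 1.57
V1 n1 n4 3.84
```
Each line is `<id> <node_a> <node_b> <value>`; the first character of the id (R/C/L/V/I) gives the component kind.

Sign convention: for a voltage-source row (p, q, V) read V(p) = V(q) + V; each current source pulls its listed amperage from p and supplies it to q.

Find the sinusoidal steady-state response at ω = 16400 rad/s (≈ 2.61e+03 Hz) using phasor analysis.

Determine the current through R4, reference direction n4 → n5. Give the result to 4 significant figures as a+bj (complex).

-0.03513-0.03013j A

Element admittances at ω=16400 rad/s:
  Y(R1) = 0.005587+0.000j S between n5,n2
  Y(R2) = 0.1055+0.000j S between n0,n1
  I1: injects 0.00417 A into n5 (from n0)
  Y(R3) = 0.02358+0.000j S between n3,n1
  I2: injects 0.00398 A into n3 (from n1)
  Y(C1) = 0.000+0.05412j S between n3,n4
  Y(R4) = 0.5102+0.000j S between n5,n4
  Y(C2) = 0.000+0.04002j S between n2,n4
  Y(R5) = 0.4219+0.000j S between n1,n2
  Y(C3) = 0.000+0.008298j S between n1,n5
  Y(R6) = 0.001368+0.000j S between n5,n0
  Y(L1) = 0.000-0.05543j S between n2,n4
  Y(R7) = 0.002632+0.000j S between n0,n5
  Y(R8) = 0.9259+0.000j S between n3,n4
  I3: injects 0.0102 A into n3 (from n4)
  Y(R9) = 0.01093+0.000j S between n3,n5
  Y(R10) = 0.004717+0.000j S between n3,n4
  Y(R11) = 0.5376+0.000j S between n4,n3
  Y(R12) = 0.6369+0.000j S between n2,n3
  V1: constraint V(n1)−V(n4) = 3.84
Assemble and solve the 6×6 MNA system:
  V(n1)=0.1759-0.002157j  V(n2)=-1.776+0.02045j  V(n3)=-3.053-0.01058j  V(n4)=-3.664-0.002157j  V(n5)=-3.595+0.05689j
  i(V1)=-0.9229-0.02173j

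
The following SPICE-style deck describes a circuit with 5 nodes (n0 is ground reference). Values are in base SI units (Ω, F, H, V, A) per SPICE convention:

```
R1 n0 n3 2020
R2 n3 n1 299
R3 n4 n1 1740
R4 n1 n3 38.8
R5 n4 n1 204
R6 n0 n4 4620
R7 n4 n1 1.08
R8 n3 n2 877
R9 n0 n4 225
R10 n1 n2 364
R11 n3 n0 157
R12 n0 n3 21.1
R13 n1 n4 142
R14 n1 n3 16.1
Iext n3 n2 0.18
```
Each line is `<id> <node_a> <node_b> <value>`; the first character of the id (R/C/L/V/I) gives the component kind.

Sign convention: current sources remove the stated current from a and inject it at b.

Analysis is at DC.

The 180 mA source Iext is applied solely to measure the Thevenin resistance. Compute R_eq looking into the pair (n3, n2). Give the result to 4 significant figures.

Apply KCL at each of the 4 non-ground nodes and solve the resulting linear system.
Node n1: branches {R2, R3, R4, R5, R7, R10, R13, R14} → V_1 = 1.217
Node n2: branches {R8, R10, Iext} → V_2 = 47.13
Node n3: branches {R1, R2, R4, R8, R11, R12, R14, Iext} → V_3 = -0.1040
Node n4: branches {R3, R5, R6, R7, R9, R13} → V_4 = 1.211

R_eq = 262.4 Ω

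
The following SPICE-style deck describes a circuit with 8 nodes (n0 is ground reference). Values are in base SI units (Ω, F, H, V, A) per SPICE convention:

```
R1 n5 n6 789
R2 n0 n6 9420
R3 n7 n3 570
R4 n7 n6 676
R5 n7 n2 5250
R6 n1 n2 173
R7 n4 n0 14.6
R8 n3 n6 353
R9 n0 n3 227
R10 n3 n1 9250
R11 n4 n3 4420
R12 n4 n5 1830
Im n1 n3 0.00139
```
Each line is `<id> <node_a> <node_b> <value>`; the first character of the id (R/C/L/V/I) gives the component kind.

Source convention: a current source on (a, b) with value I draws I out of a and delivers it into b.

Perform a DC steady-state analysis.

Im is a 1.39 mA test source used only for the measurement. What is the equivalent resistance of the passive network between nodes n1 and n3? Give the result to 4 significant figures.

R_eq = 3559. Ω

Element admittances at DC:
  Y(R1) = 0.001267 S between n5,n6
  Y(R2) = 0.0001062 S between n0,n6
  Y(R3) = 0.001754 S between n7,n3
  Y(R4) = 0.001479 S between n7,n6
  Y(R5) = 0.0001905 S between n7,n2
  Y(R6) = 0.005780 S between n1,n2
  Y(R7) = 0.06849 S between n4,n0
  Y(R8) = 0.002833 S between n3,n6
  Y(R9) = 0.004405 S between n0,n3
  Y(R10) = 0.0001081 S between n3,n1
  Y(R11) = 0.0002262 S between n4,n3
  Y(R12) = 0.0005464 S between n4,n5
  Im: injects 0.00139 A into n3 (from n1)
Assemble and solve the 7×7 MNA system:
  V(n1)=-4.937  V(n2)=-4.789  V(n3)=0.009097  V(n4)=-0.0004504  V(n5)=-0.06086  V(n6)=-0.08691  V(n7)=-0.2993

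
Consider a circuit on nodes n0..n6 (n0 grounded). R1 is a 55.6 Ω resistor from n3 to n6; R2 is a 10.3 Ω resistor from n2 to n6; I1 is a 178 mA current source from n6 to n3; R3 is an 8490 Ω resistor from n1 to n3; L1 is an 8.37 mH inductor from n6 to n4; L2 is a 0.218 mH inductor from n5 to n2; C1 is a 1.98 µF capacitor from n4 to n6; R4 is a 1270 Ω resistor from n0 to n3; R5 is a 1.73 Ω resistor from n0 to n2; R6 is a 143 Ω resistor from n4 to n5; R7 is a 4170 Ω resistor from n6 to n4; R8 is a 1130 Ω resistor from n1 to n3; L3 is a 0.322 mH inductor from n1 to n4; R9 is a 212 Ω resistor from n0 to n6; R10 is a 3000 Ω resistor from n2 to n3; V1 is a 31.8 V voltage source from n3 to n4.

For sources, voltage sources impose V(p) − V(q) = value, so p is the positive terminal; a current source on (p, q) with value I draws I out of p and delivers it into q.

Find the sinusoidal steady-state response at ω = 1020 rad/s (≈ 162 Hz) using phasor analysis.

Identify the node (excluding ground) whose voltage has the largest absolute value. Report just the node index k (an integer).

3

Apply KCL at each of the 6 non-ground nodes and solve the resulting linear system.
Node n1: branches {R3, R8, L3} → V_1 = -1.093-3.259j
Node n2: branches {R2, L2, R5, R10} → V_2 = -0.03936+0.002309j
Node n3: branches {R1, I1, R3, R4, R8, R10, V1} → V_3 = 30.71-3.269j
Node n4: branches {L1, C1, R6, R7, L3, V1} → V_4 = -1.093-3.269j
Node n5: branches {L2, R6} → V_5 = -0.03427+0.0006629j
Node n6: branches {R1, R2, I1, L1, C1, R7, R9} → V_6 = -0.3030+0.2628j
Source currents: i(V1)=-0.4461+0.06720j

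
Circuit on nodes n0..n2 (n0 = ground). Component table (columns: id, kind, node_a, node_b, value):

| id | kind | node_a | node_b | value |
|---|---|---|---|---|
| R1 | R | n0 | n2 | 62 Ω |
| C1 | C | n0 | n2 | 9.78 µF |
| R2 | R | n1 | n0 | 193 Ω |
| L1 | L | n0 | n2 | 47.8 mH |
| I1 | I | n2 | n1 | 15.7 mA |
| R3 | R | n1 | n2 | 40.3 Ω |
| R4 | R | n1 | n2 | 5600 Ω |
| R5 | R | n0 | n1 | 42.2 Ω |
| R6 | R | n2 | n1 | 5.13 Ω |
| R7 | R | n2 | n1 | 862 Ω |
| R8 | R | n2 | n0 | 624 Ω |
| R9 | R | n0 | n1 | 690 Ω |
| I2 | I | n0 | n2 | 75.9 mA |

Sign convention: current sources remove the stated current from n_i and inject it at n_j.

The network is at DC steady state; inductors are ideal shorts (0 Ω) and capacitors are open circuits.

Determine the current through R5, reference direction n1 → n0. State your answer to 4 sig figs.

0.001480 A

MNA unknowns: 2 node voltages V₁..V_2 plus 1 source current (L1)
R1: Y=0.01613 on G[0,2]
C1: Y=0.000 on G[0,2]
R2: Y=0.005181 on G[1,0]
L1: row V0−V2=0, i_L1 at 0,2
I1: z[2]−=0.0157, z[1]+=0.0157
R3: Y=0.02481 on G[1,2]
R4: Y=0.0001786 on G[1,2]
R5: Y=0.02370 on G[0,1]
R6: Y=0.1949 on G[2,1]
R7: Y=0.001160 on G[2,1]
R8: Y=0.001603 on G[2,0]
R9: Y=0.001449 on G[0,1]
I2: z[0]−=0.0759, z[2]+=0.0759
solve → V1=0.06245, V2=0.000
aux → i_L1=-0.07401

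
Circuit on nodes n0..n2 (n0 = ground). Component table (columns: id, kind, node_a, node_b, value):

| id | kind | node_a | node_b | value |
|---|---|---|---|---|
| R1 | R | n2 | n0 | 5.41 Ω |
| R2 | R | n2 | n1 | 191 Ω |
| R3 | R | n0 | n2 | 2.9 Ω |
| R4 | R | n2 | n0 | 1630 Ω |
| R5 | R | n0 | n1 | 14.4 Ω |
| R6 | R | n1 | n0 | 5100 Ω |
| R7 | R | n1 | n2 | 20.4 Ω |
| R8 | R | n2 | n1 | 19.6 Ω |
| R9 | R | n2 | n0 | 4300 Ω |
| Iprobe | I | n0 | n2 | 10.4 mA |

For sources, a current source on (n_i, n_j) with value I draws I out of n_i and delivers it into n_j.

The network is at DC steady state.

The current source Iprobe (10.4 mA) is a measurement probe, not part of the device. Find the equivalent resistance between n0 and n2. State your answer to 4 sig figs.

Apply KCL at each of the 2 non-ground nodes and solve the resulting linear system.
Node n1: branches {R2, R5, R6, R7, R8} → V_1 = 0.01093
Node n2: branches {R1, R2, R3, R4, R7, R8, R9, Iprobe} → V_2 = 0.01817

R_eq = 1.747 Ω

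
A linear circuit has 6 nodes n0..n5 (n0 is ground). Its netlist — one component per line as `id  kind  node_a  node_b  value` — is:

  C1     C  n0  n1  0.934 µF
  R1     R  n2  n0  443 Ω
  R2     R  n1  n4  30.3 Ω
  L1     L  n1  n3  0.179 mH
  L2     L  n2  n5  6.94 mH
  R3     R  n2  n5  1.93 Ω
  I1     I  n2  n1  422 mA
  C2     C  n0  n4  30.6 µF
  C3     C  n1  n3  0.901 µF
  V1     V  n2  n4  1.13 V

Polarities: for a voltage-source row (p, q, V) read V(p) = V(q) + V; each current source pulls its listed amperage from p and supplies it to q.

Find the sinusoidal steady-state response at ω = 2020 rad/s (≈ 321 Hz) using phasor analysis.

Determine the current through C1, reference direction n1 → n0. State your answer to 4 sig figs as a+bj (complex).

0.001244+0.02334j A

Element admittances at ω=2020 rad/s:
  Y(C1) = 0.000+0.001887j S between n0,n1
  Y(R1) = 0.002257+0.000j S between n2,n0
  Y(R2) = 0.03300+0.000j S between n1,n4
  Y(L1) = 0.000-2.766j S between n1,n3
  Y(L2) = 0.000-0.07133j S between n2,n5
  Y(R3) = 0.5181+0.000j S between n2,n5
  I1: injects 0.422 A into n1 (from n2)
  Y(C2) = 0.000+0.06181j S between n0,n4
  Y(C3) = 0.000+0.001820j S between n1,n3
  V1: constraint V(n2)−V(n4) = 1.13
Assemble and solve the 6×6 MNA system:
  V(n1)=12.37-0.6596j  V(n2)=0.7507+0.04755j  V(n3)=12.37-0.6596j  V(n4)=-0.3793+0.04755j  V(n5)=0.7507+0.04755j
  i(V1)=-0.4237-0.0001073j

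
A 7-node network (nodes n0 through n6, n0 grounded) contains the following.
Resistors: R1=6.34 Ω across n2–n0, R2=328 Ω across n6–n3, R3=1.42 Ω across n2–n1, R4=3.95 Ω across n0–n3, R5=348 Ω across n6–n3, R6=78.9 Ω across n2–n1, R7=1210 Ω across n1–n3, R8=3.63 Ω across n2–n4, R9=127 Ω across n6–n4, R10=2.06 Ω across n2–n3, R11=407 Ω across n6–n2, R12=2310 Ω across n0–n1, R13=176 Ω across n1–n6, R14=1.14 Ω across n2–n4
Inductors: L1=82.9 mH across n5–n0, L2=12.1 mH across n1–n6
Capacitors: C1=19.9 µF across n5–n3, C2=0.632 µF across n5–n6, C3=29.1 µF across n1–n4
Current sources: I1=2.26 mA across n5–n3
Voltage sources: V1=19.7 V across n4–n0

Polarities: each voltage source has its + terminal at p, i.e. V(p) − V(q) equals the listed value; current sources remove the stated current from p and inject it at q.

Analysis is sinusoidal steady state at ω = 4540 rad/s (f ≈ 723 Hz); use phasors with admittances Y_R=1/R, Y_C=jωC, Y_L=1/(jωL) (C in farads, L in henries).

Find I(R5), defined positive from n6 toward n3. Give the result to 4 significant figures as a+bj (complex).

0.01751-0.0002065j A

Apply KCL at each of the 6 non-ground nodes and solve the resulting linear system.
Node n1: branches {R3, R6, R7, R12, R13, L2, C3} → V_1 = 15.65+1.092j
Node n2: branches {R1, R3, R6, R8, R10, R11, R14} → V_2 = 15.48+0.3700j
Node n3: branches {R2, R4, R5, R7, R10, C1, I1} → V_3 = 10.23+0.3038j
Node n4: branches {R8, R9, R14, C3, V1} → V_4 = 19.70+0.000j
Node n5: branches {L1, C1, I1, C2} → V_5 = 10.72+0.3354j
Node n6: branches {R2, R5, R9, R11, R13, L2, C2} → V_6 = 16.32+0.2319j
Source currents: i(V1)=-5.038-0.1072j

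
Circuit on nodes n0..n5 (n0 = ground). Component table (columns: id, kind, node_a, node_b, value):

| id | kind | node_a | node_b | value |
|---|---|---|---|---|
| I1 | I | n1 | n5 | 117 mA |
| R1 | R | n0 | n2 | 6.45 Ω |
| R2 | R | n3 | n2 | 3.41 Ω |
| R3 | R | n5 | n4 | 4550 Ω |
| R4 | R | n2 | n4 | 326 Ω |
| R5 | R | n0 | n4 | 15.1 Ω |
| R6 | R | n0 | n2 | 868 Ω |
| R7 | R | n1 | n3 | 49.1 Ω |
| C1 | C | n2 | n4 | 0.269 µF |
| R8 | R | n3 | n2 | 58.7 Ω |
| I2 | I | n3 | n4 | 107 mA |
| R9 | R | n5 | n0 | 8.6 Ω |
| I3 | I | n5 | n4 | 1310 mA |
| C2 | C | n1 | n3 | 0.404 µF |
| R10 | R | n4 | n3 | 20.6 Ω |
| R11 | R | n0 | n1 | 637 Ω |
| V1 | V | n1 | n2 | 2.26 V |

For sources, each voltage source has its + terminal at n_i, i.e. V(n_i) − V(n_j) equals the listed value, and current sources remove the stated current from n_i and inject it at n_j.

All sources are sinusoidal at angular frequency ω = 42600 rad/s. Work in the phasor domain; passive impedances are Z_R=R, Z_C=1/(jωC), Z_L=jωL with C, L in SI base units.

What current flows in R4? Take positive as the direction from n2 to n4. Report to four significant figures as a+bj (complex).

-0.03459+0.004229j A

Element admittances at ω=42600 rad/s:
  I1: injects 0.117 A into n5 (from n1)
  Y(R1) = 0.1550+0.000j S between n0,n2
  Y(R2) = 0.2933+0.000j S between n3,n2
  Y(R3) = 0.0002198+0.000j S between n5,n4
  Y(R4) = 0.003067+0.000j S between n2,n4
  Y(R5) = 0.06623+0.000j S between n0,n4
  Y(R6) = 0.001152+0.000j S between n0,n2
  Y(R7) = 0.02037+0.000j S between n1,n3
  Y(C1) = 0.000+0.01146j S between n2,n4
  Y(R8) = 0.01704+0.000j S between n3,n2
  I2: injects 0.107 A into n4 (from n3)
  Y(R9) = 0.1163+0.000j S between n5,n0
  I3: injects 1.31 A into n4 (from n5)
  Y(C2) = 0.000+0.01721j S between n1,n3
  Y(R10) = 0.04854+0.000j S between n4,n3
  Y(R11) = 0.001570+0.000j S between n0,n1
  V1: constraint V(n1)−V(n2) = 2.26
Assemble and solve the 6×6 MNA system:
  V(n1)=4.214+0.4086j  V(n2)=1.954+0.4086j  V(n3)=3.230+0.2767j  V(n4)=13.23-0.9701j  V(n5)=-10.22-0.001830j
  i(V1)=-0.1414-0.02025j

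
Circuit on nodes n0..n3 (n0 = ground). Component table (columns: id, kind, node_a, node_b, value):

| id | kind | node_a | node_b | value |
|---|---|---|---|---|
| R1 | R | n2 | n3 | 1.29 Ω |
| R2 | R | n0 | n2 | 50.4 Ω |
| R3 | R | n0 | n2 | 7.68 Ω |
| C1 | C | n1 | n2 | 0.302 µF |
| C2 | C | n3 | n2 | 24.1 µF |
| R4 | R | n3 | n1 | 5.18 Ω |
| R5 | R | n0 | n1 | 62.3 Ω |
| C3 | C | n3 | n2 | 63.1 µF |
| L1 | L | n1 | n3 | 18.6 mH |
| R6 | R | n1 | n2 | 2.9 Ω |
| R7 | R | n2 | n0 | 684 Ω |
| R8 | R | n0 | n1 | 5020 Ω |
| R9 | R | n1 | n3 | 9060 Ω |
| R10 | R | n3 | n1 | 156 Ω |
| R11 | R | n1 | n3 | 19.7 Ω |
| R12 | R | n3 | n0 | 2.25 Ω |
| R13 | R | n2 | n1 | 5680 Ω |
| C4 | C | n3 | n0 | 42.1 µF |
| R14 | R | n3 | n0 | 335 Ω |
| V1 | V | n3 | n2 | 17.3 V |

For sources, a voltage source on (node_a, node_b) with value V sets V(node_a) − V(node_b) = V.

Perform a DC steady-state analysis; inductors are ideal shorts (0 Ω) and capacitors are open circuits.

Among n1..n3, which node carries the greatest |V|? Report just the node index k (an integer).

2

Element admittances at DC:
  Y(R1) = 0.7752 S between n2,n3
  Y(R2) = 0.01984 S between n0,n2
  Y(R3) = 0.1302 S between n0,n2
  Y(C1) = 0.000 S between n1,n2
  Y(C2) = 0.000 S between n3,n2
  Y(R4) = 0.1931 S between n3,n1
  Y(R5) = 0.01605 S between n0,n1
  Y(C3) = 0.000 S between n3,n2
  L1: short n1↔n3 (DC inductor)
  Y(R6) = 0.3448 S between n1,n2
  Y(R7) = 0.001462 S between n2,n0
  Y(R8) = 0.0001992 S between n0,n1
  Y(R9) = 0.0001104 S between n1,n3
  Y(R10) = 0.006410 S between n3,n1
  Y(R11) = 0.05076 S between n1,n3
  Y(R12) = 0.4444 S between n3,n0
  Y(R13) = 0.0001761 S between n2,n1
  Y(C4) = 0.000 S between n3,n0
  Y(R14) = 0.002985 S between n3,n0
  V1: constraint V(n3)−V(n2) = 17.3
Assemble and solve the 5×5 MNA system:
  V(n1)=4.261  V(n2)=-13.04  V(n3)=4.261
  i(L1)=-6.038  i(V1)=-21.36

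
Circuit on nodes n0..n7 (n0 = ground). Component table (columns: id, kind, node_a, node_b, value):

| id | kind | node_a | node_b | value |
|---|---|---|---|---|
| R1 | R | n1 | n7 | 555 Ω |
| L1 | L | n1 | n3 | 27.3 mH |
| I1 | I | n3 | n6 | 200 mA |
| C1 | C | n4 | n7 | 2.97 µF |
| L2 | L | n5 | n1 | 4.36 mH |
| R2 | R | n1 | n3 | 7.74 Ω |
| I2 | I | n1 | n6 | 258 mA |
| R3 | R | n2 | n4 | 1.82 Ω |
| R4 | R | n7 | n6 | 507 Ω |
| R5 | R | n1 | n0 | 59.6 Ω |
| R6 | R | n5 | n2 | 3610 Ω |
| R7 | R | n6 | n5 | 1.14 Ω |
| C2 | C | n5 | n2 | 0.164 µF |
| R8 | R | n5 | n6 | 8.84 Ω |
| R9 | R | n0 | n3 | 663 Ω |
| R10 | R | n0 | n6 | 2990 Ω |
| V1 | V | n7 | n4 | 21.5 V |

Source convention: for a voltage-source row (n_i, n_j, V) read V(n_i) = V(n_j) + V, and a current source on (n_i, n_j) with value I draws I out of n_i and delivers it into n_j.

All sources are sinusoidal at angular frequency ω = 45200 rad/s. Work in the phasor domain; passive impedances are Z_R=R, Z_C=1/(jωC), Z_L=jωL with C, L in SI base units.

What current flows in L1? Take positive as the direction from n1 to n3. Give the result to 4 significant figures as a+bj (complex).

-5.123e-06-0.001235j A

Element admittances at ω=45200 rad/s:
  Y(R1) = 0.001802+0.000j S between n1,n7
  Y(L1) = 0.000-0.0008104j S between n1,n3
  I1: injects 0.2 A into n6 (from n3)
  Y(C1) = 0.000+0.1342j S between n4,n7
  Y(L2) = 0.000-0.005074j S between n5,n1
  Y(R2) = 0.1292+0.000j S between n1,n3
  I2: injects 0.258 A into n6 (from n1)
  Y(R3) = 0.5495+0.000j S between n2,n4
  Y(R4) = 0.001972+0.000j S between n7,n6
  Y(R5) = 0.01678+0.000j S between n1,n0
  Y(R6) = 0.0002770+0.000j S between n5,n2
  Y(R7) = 0.8772+0.000j S between n6,n5
  Y(C2) = 0.000+0.007413j S between n5,n2
  Y(R8) = 0.1131+0.000j S between n5,n6
  Y(R9) = 0.001508+0.000j S between n0,n3
  Y(R10) = 0.0003344+0.000j S between n0,n6
  V1: constraint V(n7)−V(n4) = 21.5
Assemble and solve the 8×8 MNA system:
  V(n1)=-0.5010-1.367j  V(n2)=11.65+81.72j  V(n3)=-2.025-1.361j  V(n4)=11.54+81.43j  V(n5)=33.82+74.72j  V(n6)=34.27+74.71j  V(n7)=33.04+81.43j
  i(V1)=-0.05802-3.049j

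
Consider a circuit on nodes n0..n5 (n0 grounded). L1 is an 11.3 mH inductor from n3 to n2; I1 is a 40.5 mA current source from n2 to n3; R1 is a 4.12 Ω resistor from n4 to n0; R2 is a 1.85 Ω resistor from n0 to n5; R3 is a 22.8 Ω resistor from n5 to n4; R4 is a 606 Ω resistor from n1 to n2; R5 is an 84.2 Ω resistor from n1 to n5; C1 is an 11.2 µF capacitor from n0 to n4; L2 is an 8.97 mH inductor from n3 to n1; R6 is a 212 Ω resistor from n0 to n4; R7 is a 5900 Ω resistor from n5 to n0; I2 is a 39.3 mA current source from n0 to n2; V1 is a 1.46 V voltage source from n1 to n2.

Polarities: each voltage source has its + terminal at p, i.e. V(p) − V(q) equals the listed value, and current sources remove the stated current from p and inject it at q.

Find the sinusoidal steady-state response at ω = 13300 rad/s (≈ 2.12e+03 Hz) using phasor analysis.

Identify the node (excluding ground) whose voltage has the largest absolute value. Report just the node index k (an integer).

3

Apply KCL at each of the 5 non-ground nodes and solve the resulting linear system.
Node n1: branches {R4, R5, L2, V1} → V_1 = 3.377-0.0003135j
Node n2: branches {L1, I1, R4, I2, V1} → V_2 = 1.917-0.0003135j
Node n3: branches {L1, I1, L2} → V_3 = 2.731+2.693j
Node n4: branches {R1, R3, C1, R6} → V_4 = 0.008077-0.004178j
Node n5: branches {R2, R3, R5, R7} → V_5 = 0.06783-0.0003135j
Source currents: i(V1)=-0.01913+0.005416j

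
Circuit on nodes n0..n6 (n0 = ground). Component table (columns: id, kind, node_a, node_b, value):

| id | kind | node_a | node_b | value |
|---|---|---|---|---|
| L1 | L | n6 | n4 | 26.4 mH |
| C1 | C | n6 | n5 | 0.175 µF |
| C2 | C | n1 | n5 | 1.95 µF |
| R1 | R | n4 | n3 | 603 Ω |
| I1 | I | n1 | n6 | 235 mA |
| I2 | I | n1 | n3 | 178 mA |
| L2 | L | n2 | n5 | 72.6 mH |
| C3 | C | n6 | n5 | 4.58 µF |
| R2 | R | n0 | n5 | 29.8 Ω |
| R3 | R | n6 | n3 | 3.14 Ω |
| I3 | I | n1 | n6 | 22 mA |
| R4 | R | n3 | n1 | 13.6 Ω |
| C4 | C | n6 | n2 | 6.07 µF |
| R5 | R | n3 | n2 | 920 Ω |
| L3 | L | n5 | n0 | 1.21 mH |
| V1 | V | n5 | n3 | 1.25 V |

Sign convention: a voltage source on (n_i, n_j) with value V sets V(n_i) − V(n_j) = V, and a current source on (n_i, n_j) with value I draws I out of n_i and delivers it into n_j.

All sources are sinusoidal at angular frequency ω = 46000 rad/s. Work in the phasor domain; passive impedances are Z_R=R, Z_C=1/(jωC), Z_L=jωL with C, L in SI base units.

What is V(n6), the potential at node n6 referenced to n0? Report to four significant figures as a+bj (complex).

Apply KCL at each of the 6 non-ground nodes and solve the resulting linear system.
Node n1: branches {C2, I1, I2, I3, R4} → V_1 = -2.880+3.513j
Node n2: branches {L2, C4, R5} → V_2 = -0.3051+0.2134j
Node n3: branches {R1, I2, R3, R4, R5, V1} → V_3 = -1.250+0.000j
Node n4: branches {L1, R1} → V_4 = -0.9794-0.3354j
Node n5: branches {C1, C2, L2, C3, R2, L3, V1} → V_5 = 0.000+0.000j
Node n6: branches {L1, C1, I1, C3, R3, I3, C4} → V_6 = -0.3040+0.2095j
Source currents: i(V1)=-0.3609-0.3247j

-0.3040+0.2095j V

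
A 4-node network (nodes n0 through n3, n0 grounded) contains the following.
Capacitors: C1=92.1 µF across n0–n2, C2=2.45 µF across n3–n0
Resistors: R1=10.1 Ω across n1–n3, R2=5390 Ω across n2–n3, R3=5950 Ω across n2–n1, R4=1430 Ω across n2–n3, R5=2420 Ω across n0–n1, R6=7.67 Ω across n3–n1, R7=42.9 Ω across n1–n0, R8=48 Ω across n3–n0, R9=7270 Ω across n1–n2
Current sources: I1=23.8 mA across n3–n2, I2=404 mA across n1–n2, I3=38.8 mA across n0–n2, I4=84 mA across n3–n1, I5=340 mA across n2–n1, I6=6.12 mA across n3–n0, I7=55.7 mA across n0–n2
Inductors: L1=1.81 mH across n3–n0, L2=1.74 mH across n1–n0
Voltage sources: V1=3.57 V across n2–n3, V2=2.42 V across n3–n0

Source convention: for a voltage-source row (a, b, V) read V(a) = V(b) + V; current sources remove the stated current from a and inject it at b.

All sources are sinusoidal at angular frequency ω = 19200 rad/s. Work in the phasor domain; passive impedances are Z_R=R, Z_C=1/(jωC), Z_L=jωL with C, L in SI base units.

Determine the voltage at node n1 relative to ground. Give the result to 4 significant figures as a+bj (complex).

MNA unknowns: 3 node voltages V₁..V_3 plus 2 source currents (V1, V2)
C1: Y=0.000+1.768j on G[0,2]
R1: Y=0.09901+0.000j on G[1,3]
I1: z[3]−=0.0238, z[2]+=0.0238
I2: z[1]−=0.404, z[2]+=0.404
I3: z[0]−=0.0388, z[2]+=0.0388
L1: Y=0.000-0.02878j on G[3,0]
R2: Y=0.0001855+0.000j on G[2,3]
R3: Y=0.0001681+0.000j on G[2,1]
R4: Y=0.0006993+0.000j on G[2,3]
C2: Y=0.000+0.04704j on G[3,0]
I4: z[3]−=0.084, z[1]+=0.084
I5: z[2]−=0.34, z[1]+=0.34
R5: Y=0.0004132+0.000j on G[0,1]
L2: Y=0.000-0.02993j on G[1,0]
R6: Y=0.1304+0.000j on G[3,1]
I6: z[3]−=0.00612, z[0]+=0.00612
R7: Y=0.02331+0.000j on G[1,0]
I7: z[0]−=0.0557, z[2]+=0.0557
R8: Y=0.02083+0.000j on G[3,0]
R9: Y=0.0001376+0.000j on G[1,2]
V1: row V2−V3=3.57, i_V1 at 2,3
V2: row V3−V0=2.42, i_V2 at 3,0
solve → V1=2.245+0.2652j, V2=5.990+0.000j, V3=2.420+0.000j
aux → i_V1=0.1780-10.59j, i_V2=-0.02324-10.58j

2.245+0.2652j V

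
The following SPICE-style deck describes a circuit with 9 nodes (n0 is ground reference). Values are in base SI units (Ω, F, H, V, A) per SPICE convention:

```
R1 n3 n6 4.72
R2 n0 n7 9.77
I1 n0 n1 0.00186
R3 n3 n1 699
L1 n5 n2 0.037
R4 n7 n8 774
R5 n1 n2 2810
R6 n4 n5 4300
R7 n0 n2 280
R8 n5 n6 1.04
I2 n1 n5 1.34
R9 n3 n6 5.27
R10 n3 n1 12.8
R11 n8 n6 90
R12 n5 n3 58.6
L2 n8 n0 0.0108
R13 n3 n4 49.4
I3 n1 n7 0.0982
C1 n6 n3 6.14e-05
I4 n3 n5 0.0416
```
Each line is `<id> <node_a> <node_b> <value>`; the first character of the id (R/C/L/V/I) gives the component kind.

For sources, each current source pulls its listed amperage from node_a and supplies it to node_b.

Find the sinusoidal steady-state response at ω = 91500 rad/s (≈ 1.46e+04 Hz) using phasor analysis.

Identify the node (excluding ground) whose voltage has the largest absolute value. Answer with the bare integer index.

MNA unknowns: 8 node voltages V₁..V_8
R1: Y=0.2119+0.000j on G[3,6]
R2: Y=0.1024+0.000j on G[0,7]
I1: z[0]−=0.00186, z[1]+=0.00186
R3: Y=0.001431+0.000j on G[3,1]
L1: Y=0.000-0.0002954j on G[5,2]
R4: Y=0.001292+0.000j on G[7,8]
R5: Y=0.0003559+0.000j on G[1,2]
R6: Y=0.0002326+0.000j on G[4,5]
R7: Y=0.003571+0.000j on G[0,2]
R8: Y=0.9615+0.000j on G[5,6]
I2: z[1]−=1.34, z[5]+=1.34
R9: Y=0.1898+0.000j on G[3,6]
R10: Y=0.07812+0.000j on G[3,1]
R11: Y=0.01111+0.000j on G[8,6]
R12: Y=0.01706+0.000j on G[5,3]
L2: Y=0.000-0.001012j on G[8,0]
R13: Y=0.02024+0.000j on G[3,4]
I3: z[1]−=0.0982, z[7]+=0.0982
C1: Y=0.000+5.618j on G[6,3]
I4: z[3]−=0.0416, z[5]+=0.0416
solve → V1=-57.61-26.06j, V2=-7.207-0.01999j, V3=-39.78-26.18j, V4=-39.76-26.18j, V5=-38.34-26.44j, V6=-39.76-26.43j, V7=0.5310-0.3296j, V8=-33.41-26.44j

1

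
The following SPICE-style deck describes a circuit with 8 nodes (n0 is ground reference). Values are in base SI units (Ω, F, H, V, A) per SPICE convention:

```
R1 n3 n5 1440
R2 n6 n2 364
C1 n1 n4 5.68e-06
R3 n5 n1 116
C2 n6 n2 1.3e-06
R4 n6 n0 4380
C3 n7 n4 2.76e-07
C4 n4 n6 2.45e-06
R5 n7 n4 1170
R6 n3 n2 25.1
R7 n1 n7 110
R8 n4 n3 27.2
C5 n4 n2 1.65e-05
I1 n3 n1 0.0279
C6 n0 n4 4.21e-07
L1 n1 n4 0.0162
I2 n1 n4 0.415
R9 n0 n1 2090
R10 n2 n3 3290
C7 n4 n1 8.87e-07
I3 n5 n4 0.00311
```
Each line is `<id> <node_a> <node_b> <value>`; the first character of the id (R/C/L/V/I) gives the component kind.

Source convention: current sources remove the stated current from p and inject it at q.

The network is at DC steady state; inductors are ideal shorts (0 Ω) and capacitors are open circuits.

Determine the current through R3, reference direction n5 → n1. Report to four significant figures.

MNA unknowns: 7 node voltages V₁..V_7 plus 1 source current (L1)
R1: Y=0.0006944 on G[3,5]
R2: Y=0.002747 on G[6,2]
C1: Y=0.000 on G[1,4]
R3: Y=0.008621 on G[5,1]
C2: Y=0.000 on G[6,2]
R4: Y=0.0002283 on G[6,0]
C3: Y=0.000 on G[7,4]
C4: Y=0.000 on G[4,6]
R5: Y=0.0008547 on G[7,4]
R6: Y=0.03984 on G[3,2]
R7: Y=0.009091 on G[1,7]
R8: Y=0.03676 on G[4,3]
C5: Y=0.000 on G[4,2]
I1: z[3]−=0.0279, z[1]+=0.0279
C6: Y=0.000 on G[0,4]
L1: row V1−V4=0, i_L1 at 1,4
I2: z[1]−=0.415, z[4]+=0.415
R9: Y=0.0004785 on G[0,1]
R10: Y=0.0003040 on G[2,3]
C7: Y=0.000 on G[4,1]
I3: z[5]−=0.00311, z[4]+=0.00311
solve → V1=0.2283, V2=-0.5181, V3=-0.5209, V4=0.2283, V5=-0.1614, V6=-0.4784, V7=0.2283
aux → i_L1=-0.3906

-0.003360 A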